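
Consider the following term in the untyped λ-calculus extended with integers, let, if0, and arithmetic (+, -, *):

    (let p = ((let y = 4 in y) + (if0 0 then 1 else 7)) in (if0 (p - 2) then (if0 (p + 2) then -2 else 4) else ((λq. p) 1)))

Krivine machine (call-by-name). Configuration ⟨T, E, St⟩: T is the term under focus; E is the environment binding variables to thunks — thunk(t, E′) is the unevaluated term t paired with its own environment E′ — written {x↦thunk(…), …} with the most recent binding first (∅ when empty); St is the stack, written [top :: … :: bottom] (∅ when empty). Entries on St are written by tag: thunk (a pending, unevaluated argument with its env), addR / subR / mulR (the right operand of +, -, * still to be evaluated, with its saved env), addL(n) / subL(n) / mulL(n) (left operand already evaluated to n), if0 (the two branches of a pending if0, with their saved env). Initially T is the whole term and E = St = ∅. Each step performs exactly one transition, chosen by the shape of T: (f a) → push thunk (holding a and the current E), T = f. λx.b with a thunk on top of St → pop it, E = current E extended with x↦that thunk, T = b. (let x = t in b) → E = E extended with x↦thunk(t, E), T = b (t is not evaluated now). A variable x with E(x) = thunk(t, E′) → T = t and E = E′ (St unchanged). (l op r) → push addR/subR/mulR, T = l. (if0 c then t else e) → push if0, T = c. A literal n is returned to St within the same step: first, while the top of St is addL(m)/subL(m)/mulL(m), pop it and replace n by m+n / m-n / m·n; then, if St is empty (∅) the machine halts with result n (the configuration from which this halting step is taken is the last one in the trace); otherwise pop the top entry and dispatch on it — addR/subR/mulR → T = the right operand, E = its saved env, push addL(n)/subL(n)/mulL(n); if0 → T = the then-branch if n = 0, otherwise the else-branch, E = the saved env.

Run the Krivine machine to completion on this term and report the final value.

Answer: 5

Machine steps:
t=0: [T=(let p = ((let y = 4 in y) + (if0 0 then 1 else 7)) in (if0 (p - 2) then (if0 (p + 2) then -2 else 4) else ((λq. p) 1))) | E=∅ | St=∅]
t=1: [T=(if0 (p - 2) then (if0 (p + 2) then -2 else 4) else ((λq. p) 1)) | E={p↦thunk(((let y = 4 in y) + (if0 0 then 1 else 7)), ∅)} | St=∅]
t=2: [T=(p - 2) | E={p↦thunk(((let y = 4 in y) + (if0 0 then 1 else 7)), ∅)} | St=[if0]]
t=3: [T=p | E={p↦thunk(((let y = 4 in y) + (if0 0 then 1 else 7)), ∅)} | St=[subR :: if0]]
t=4: [T=((let y = 4 in y) + (if0 0 then 1 else 7)) | E=∅ | St=[subR :: if0]]
t=5: [T=(let y = 4 in y) | E=∅ | St=[addR :: subR :: if0]]
t=6: [T=y | E={y↦thunk(4, ∅)} | St=[addR :: subR :: if0]]
t=7: [T=4 | E=∅ | St=[addR :: subR :: if0]]
t=8: [T=(if0 0 then 1 else 7) | E=∅ | St=[addL(4) :: subR :: if0]]
t=9: [T=0 | E=∅ | St=[if0 :: addL(4) :: subR :: if0]]
t=10: [T=1 | E=∅ | St=[addL(4) :: subR :: if0]]
t=11: [T=2 | E={p↦thunk(((let y = 4 in y) + (if0 0 then 1 else 7)), ∅)} | St=[subL(5) :: if0]]
t=12: [T=((λq. p) 1) | E={p↦thunk(((let y = 4 in y) + (if0 0 then 1 else 7)), ∅)} | St=∅]
t=13: [T=(λq. p) | E={p↦thunk(((let y = 4 in y) + (if0 0 then 1 else 7)), ∅)} | St=[thunk]]
t=14: [T=p | E={q↦thunk(1, {p↦thunk(((let y = 4 in y) + (if0 0 then 1 else 7)), ∅)}), p↦thunk(((let y = 4 in y) + (if0 0 then 1 else 7)), ∅)} | St=∅]
t=15: [T=((let y = 4 in y) + (if0 0 then 1 else 7)) | E=∅ | St=∅]
t=16: [T=(let y = 4 in y) | E=∅ | St=[addR]]
t=17: [T=y | E={y↦thunk(4, ∅)} | St=[addR]]
t=18: [T=4 | E=∅ | St=[addR]]
t=19: [T=(if0 0 then 1 else 7) | E=∅ | St=[addL(4)]]
t=20: [T=0 | E=∅ | St=[if0 :: addL(4)]]
t=21: [T=1 | E=∅ | St=[addL(4)]]
→ final value 5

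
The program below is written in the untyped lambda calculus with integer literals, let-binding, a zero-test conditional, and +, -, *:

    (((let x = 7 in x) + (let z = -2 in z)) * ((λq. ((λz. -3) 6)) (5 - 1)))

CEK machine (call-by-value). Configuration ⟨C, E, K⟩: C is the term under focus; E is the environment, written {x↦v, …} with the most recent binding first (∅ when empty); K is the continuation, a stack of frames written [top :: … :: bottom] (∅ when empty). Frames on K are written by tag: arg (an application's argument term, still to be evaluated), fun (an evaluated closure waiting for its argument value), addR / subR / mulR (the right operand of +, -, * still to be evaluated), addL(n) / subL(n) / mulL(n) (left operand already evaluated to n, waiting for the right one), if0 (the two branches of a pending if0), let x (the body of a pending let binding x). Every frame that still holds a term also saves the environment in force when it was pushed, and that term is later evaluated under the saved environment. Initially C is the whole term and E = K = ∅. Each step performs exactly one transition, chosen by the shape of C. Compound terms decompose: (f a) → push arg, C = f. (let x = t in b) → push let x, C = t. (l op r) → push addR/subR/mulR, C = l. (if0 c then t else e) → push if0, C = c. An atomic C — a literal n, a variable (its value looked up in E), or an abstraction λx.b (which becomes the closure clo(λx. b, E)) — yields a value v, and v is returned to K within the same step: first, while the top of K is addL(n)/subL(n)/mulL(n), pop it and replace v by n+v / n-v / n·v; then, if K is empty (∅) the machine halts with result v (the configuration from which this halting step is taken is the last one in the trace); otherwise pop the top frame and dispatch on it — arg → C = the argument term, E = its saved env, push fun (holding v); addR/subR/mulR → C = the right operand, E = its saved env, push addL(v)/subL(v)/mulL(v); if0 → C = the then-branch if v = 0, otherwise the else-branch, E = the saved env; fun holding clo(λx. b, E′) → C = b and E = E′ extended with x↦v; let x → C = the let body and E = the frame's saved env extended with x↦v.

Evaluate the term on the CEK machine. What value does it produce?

Answer: -15

Derivation:
step 0: [C=(((let x = 7 in x) + (let z = -2 in z)) * ((λq. ((λz. -3) 6)) (5 - 1))) | E=∅ | K=∅]
step 1: [C=((let x = 7 in x) + (let z = -2 in z)) | E=∅ | K=[mulR]]
step 2: [C=(let x = 7 in x) | E=∅ | K=[addR :: mulR]]
step 3: [C=7 | E=∅ | K=[let x :: addR :: mulR]]
step 4: [C=x | E={x↦7} | K=[addR :: mulR]]
step 5: [C=(let z = -2 in z) | E=∅ | K=[addL(7) :: mulR]]
step 6: [C=-2 | E=∅ | K=[let z :: addL(7) :: mulR]]
step 7: [C=z | E={z↦-2} | K=[addL(7) :: mulR]]
step 8: [C=((λq. ((λz. -3) 6)) (5 - 1)) | E=∅ | K=[mulL(5)]]
step 9: [C=(λq. ((λz. -3) 6)) | E=∅ | K=[arg :: mulL(5)]]
step 10: [C=(5 - 1) | E=∅ | K=[fun :: mulL(5)]]
step 11: [C=5 | E=∅ | K=[subR :: fun :: mulL(5)]]
step 12: [C=1 | E=∅ | K=[subL(5) :: fun :: mulL(5)]]
step 13: [C=((λz. -3) 6) | E={q↦4} | K=[mulL(5)]]
step 14: [C=(λz. -3) | E={q↦4} | K=[arg :: mulL(5)]]
step 15: [C=6 | E={q↦4} | K=[fun :: mulL(5)]]
step 16: [C=-3 | E={z↦6, q↦4} | K=[mulL(5)]]
→ final value -15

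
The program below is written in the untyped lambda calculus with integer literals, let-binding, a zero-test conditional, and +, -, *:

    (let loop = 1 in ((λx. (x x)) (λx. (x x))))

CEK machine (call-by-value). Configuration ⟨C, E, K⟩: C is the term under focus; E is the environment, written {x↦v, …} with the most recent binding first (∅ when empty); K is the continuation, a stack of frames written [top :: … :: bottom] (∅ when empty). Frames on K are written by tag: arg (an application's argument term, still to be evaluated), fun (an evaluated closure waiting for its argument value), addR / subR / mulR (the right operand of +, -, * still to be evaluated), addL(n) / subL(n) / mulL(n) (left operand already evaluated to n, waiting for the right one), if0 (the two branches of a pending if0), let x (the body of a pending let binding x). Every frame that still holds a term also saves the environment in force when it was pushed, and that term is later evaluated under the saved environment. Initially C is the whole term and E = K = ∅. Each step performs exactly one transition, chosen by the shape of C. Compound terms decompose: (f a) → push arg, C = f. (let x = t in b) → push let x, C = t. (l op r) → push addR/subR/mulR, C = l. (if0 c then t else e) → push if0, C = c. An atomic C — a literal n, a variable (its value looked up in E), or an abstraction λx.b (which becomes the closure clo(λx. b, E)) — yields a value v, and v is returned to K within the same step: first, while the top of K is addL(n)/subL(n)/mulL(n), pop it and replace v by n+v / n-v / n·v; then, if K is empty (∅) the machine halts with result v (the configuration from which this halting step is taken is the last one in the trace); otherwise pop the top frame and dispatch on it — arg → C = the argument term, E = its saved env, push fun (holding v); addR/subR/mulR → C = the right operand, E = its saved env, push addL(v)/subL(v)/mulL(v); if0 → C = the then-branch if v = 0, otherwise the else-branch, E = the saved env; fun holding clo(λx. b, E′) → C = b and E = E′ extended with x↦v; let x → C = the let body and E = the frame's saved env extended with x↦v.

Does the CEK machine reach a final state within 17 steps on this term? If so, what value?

Answer: DIVERGES (no final state within 17 steps)

Derivation:
step 0: ⟨C=(let loop = 1 in ((λx. (x x)) (λx. (x x)))); E=∅; K=∅⟩
step 1: ⟨C=1; E=∅; K=[let loop]⟩
step 2: ⟨C=((λx. (x x)) (λx. (x x))); E={loop↦1}; K=∅⟩
step 3: ⟨C=(λx. (x x)); E={loop↦1}; K=[arg]⟩
step 4: ⟨C=(λx. (x x)); E={loop↦1}; K=[fun]⟩
step 5: ⟨C=(x x); E={x↦clo(λx. (x x), {loop↦1}), loop↦1}; K=∅⟩
step 6: ⟨C=x; E={x↦clo(λx. (x x), {loop↦1}), loop↦1}; K=[arg]⟩
step 7: ⟨C=x; E={x↦clo(λx. (x x), {loop↦1}), loop↦1}; K=[fun]⟩
… configuration repeats with period 3 (steps 5–7 recur indefinitely) …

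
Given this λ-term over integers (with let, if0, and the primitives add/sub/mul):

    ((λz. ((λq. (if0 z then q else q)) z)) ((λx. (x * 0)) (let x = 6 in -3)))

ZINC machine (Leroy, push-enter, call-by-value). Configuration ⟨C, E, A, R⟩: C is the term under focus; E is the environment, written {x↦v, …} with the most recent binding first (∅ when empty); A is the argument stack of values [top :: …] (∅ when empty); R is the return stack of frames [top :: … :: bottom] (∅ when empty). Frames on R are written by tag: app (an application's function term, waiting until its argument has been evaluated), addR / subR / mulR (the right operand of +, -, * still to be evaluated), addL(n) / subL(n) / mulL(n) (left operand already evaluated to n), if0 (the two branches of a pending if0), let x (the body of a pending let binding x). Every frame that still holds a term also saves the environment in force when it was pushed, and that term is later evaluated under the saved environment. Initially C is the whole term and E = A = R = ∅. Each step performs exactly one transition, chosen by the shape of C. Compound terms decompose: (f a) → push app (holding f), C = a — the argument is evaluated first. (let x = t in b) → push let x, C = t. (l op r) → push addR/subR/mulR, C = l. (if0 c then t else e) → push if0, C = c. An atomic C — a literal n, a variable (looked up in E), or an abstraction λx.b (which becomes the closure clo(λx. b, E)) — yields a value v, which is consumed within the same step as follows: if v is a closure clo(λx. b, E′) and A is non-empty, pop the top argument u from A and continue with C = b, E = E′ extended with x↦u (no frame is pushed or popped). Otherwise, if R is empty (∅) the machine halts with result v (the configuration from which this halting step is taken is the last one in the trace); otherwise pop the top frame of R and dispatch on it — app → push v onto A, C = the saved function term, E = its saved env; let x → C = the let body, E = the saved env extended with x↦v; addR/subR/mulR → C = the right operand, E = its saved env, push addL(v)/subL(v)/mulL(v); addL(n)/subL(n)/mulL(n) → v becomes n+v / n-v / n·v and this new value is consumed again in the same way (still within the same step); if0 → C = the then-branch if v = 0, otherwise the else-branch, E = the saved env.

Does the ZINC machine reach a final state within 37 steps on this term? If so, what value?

Answer: 0

Machine steps:
[0] [C=((λz. ((λq. (if0 z then q else q)) z)) ((λx. (x * 0)) (let x = 6 in -3))) | E=∅ | A=∅ | R=∅]
[1] [C=((λx. (x * 0)) (let x = 6 in -3)) | E=∅ | A=∅ | R=[app]]
[2] [C=(let x = 6 in -3) | E=∅ | A=∅ | R=[app :: app]]
[3] [C=6 | E=∅ | A=∅ | R=[let x :: app :: app]]
[4] [C=-3 | E={x↦6} | A=∅ | R=[app :: app]]
[5] [C=(λx. (x * 0)) | E=∅ | A=[-3] | R=[app]]
[6] [C=(x * 0) | E={x↦-3} | A=∅ | R=[app]]
[7] [C=x | E={x↦-3} | A=∅ | R=[mulR :: app]]
[8] [C=0 | E={x↦-3} | A=∅ | R=[mulL(-3) :: app]]
[9] [C=(λz. ((λq. (if0 z then q else q)) z)) | E=∅ | A=[0] | R=∅]
[10] [C=((λq. (if0 z then q else q)) z) | E={z↦0} | A=∅ | R=∅]
[11] [C=z | E={z↦0} | A=∅ | R=[app]]
[12] [C=(λq. (if0 z then q else q)) | E={z↦0} | A=[0] | R=∅]
[13] [C=(if0 z then q else q) | E={q↦0, z↦0} | A=∅ | R=∅]
[14] [C=z | E={q↦0, z↦0} | A=∅ | R=[if0]]
[15] [C=q | E={q↦0, z↦0} | A=∅ | R=∅]
→ final value 0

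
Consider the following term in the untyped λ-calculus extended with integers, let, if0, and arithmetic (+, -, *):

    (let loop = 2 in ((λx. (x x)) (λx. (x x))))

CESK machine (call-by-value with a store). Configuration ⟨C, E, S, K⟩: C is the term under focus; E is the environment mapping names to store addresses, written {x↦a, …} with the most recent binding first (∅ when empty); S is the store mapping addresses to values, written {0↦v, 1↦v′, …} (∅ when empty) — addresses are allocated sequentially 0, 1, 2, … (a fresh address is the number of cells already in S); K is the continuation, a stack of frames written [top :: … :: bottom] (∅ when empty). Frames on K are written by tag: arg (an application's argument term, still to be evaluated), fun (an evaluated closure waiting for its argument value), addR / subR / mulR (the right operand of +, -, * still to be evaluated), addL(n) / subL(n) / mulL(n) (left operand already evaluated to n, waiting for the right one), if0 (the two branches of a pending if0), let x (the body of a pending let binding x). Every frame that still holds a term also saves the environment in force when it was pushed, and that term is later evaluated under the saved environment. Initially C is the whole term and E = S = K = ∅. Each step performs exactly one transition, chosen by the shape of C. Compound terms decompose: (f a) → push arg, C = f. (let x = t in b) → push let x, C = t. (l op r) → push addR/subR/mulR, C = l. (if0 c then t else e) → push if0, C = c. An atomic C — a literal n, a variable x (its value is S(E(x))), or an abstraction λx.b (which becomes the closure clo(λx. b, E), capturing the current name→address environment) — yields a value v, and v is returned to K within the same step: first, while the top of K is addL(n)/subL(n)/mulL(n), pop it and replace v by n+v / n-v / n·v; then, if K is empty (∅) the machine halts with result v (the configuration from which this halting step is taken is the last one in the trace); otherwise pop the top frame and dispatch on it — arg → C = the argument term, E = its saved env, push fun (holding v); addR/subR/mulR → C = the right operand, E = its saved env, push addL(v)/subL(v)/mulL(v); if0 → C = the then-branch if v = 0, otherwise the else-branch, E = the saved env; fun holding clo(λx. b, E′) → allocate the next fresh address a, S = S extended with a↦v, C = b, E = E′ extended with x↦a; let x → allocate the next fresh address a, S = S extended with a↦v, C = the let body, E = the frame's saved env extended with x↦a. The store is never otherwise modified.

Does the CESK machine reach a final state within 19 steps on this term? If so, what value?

t=0: [C=(let loop = 2 in ((λx. (x x)) (λx. (x x)))) | E=∅ | S=∅ | K=∅]
t=1: [C=2 | E=∅ | S=∅ | K=[let loop]]
t=2: [C=((λx. (x x)) (λx. (x x))) | E={loop↦0} | S={0↦2} | K=∅]
t=3: [C=(λx. (x x)) | E={loop↦0} | S={0↦2} | K=[arg]]
t=4: [C=(λx. (x x)) | E={loop↦0} | S={0↦2} | K=[fun]]
t=5: [C=(x x) | E={x↦1, loop↦0} | S={0↦2, 1↦clo(λx. (x x), {loop↦0})} | K=∅]
t=6: [C=x | E={x↦1, loop↦0} | S={0↦2, 1↦clo(λx. (x x), {loop↦0})} | K=[arg]]
t=7: [C=x | E={x↦1, loop↦0} | S={0↦2, 1↦clo(λx. (x x), {loop↦0})} | K=[fun]]
t=8: [C=(x x) | E={x↦2, loop↦0} | S={0↦2, 1↦clo(λx. (x x), {loop↦0}), 2↦clo(λx. (x x), {loop↦0})} | K=∅]
t=9: [C=x | E={x↦2, loop↦0} | S={0↦2, 1↦clo(λx. (x x), {loop↦0}), 2↦clo(λx. (x x), {loop↦0})} | K=[arg]]
t=10: [C=x | E={x↦2, loop↦0} | S={0↦2, 1↦clo(λx. (x x), {loop↦0}), 2↦clo(λx. (x x), {loop↦0})} | K=[fun]]
t=11: [C=(x x) | E={x↦3, loop↦0} | S={0↦2, 1↦clo(λx. (x x), {loop↦0}), 2↦clo(λx. (x x), {loop↦0}), 3↦clo(λx. (x x), {loop↦0})} | K=∅]
t=12: [C=x | E={x↦3, loop↦0} | S={0↦2, 1↦clo(λx. (x x), {loop↦0}), 2↦clo(λx. (x x), {loop↦0}), 3↦clo(λx. (x x), {loop↦0})} | K=[arg]]
t=13: [C=x | E={x↦3, loop↦0} | S={0↦2, 1↦clo(λx. (x x), {loop↦0}), 2↦clo(λx. (x x), {loop↦0}), 3↦clo(λx. (x x), {loop↦0})} | K=[fun]]
t=14: [C=(x x) | E={x↦4, loop↦0} | S={0↦2, 1↦clo(λx. (x x), {loop↦0}), 2↦clo(λx. (x x), {loop↦0}), 3↦clo(λx. (x x), {loop↦0}), 4↦clo(λx. (x x), {loop↦0})} | K=∅]
t=15: [C=x | E={x↦4, loop↦0} | S={0↦2, 1↦clo(λx. (x x), {loop↦0}), 2↦clo(λx. (x x), {loop↦0}), 3↦clo(λx. (x x), {loop↦0}), 4↦clo(λx. (x x), {loop↦0})} | K=[arg]]
t=16: [C=x | E={x↦4, loop↦0} | S={0↦2, 1↦clo(λx. (x x), {loop↦0}), 2↦clo(λx. (x x), {loop↦0}), 3↦clo(λx. (x x), {loop↦0}), 4↦clo(λx. (x x), {loop↦0})} | K=[fun]]
t=17: [C=(x x) | E={x↦5, loop↦0} | S={0↦2, 1↦clo(λx. (x x), {loop↦0}), 2↦clo(λx. (x x), {loop↦0}), 3↦clo(λx. (x x), {loop↦0}), 4↦clo(λx. (x x), {loop↦0}), 5↦clo(λx. (x x), {loop↦0})} | K=∅]
t=18: [C=x | E={x↦5, loop↦0} | S={0↦2, 1↦clo(λx. (x x), {loop↦0}), 2↦clo(λx. (x x), {loop↦0}), 3↦clo(λx. (x x), {loop↦0}), 4↦clo(λx. (x x), {loop↦0}), 5↦clo(λx. (x x), {loop↦0})} | K=[arg]]
t=19: [C=x | E={x↦5, loop↦0} | S={0↦2, 1↦clo(λx. (x x), {loop↦0}), 2↦clo(λx. (x x), {loop↦0}), 3↦clo(λx. (x x), {loop↦0}), 4↦clo(λx. (x x), {loop↦0}), 5↦clo(λx. (x x), {loop↦0})} | K=[fun]]
→ 19 transitions taken and the configuration is still not final: no result within 19 steps

Answer: DIVERGES (no final state within 19 steps)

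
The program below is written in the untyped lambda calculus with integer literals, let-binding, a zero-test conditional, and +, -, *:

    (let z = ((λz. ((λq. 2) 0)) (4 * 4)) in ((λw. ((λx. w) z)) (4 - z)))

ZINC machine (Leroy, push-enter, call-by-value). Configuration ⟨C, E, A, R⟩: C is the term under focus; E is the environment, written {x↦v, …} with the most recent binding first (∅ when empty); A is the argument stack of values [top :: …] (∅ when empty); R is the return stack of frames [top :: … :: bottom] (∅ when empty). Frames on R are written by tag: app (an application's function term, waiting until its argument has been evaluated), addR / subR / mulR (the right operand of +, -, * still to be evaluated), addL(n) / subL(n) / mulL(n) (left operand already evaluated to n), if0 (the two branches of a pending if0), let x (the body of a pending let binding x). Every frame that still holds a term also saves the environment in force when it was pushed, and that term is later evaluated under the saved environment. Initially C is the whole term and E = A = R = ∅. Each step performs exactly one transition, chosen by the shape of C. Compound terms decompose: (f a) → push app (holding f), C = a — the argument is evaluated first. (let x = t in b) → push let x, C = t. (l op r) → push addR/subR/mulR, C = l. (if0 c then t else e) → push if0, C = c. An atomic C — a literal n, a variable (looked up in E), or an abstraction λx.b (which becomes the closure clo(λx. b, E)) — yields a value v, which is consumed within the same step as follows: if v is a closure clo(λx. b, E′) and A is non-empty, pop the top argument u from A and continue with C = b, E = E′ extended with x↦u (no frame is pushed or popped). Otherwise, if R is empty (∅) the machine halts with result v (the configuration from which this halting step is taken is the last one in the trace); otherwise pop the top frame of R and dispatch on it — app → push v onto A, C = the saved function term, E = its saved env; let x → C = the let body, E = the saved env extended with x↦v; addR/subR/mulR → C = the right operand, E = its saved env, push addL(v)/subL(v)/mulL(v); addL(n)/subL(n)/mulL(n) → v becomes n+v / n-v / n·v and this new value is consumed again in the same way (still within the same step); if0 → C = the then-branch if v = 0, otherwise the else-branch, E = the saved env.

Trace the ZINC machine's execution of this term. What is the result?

Answer: 2

Derivation:
0. ⟨C=(let z = ((λz. ((λq. 2) 0)) (4 * 4)) in ((λw. ((λx. w) z)) (4 - z))); E=∅; A=∅; R=∅⟩
1. ⟨C=((λz. ((λq. 2) 0)) (4 * 4)); E=∅; A=∅; R=[let z]⟩
2. ⟨C=(4 * 4); E=∅; A=∅; R=[app :: let z]⟩
3. ⟨C=4; E=∅; A=∅; R=[mulR :: app :: let z]⟩
4. ⟨C=4; E=∅; A=∅; R=[mulL(4) :: app :: let z]⟩
5. ⟨C=(λz. ((λq. 2) 0)); E=∅; A=[16]; R=[let z]⟩
6. ⟨C=((λq. 2) 0); E={z↦16}; A=∅; R=[let z]⟩
7. ⟨C=0; E={z↦16}; A=∅; R=[app :: let z]⟩
8. ⟨C=(λq. 2); E={z↦16}; A=[0]; R=[let z]⟩
9. ⟨C=2; E={q↦0, z↦16}; A=∅; R=[let z]⟩
10. ⟨C=((λw. ((λx. w) z)) (4 - z)); E={z↦2}; A=∅; R=∅⟩
11. ⟨C=(4 - z); E={z↦2}; A=∅; R=[app]⟩
12. ⟨C=4; E={z↦2}; A=∅; R=[subR :: app]⟩
13. ⟨C=z; E={z↦2}; A=∅; R=[subL(4) :: app]⟩
14. ⟨C=(λw. ((λx. w) z)); E={z↦2}; A=[2]; R=∅⟩
15. ⟨C=((λx. w) z); E={w↦2, z↦2}; A=∅; R=∅⟩
16. ⟨C=z; E={w↦2, z↦2}; A=∅; R=[app]⟩
17. ⟨C=(λx. w); E={w↦2, z↦2}; A=[2]; R=∅⟩
18. ⟨C=w; E={x↦2, w↦2, z↦2}; A=∅; R=∅⟩
→ final value 2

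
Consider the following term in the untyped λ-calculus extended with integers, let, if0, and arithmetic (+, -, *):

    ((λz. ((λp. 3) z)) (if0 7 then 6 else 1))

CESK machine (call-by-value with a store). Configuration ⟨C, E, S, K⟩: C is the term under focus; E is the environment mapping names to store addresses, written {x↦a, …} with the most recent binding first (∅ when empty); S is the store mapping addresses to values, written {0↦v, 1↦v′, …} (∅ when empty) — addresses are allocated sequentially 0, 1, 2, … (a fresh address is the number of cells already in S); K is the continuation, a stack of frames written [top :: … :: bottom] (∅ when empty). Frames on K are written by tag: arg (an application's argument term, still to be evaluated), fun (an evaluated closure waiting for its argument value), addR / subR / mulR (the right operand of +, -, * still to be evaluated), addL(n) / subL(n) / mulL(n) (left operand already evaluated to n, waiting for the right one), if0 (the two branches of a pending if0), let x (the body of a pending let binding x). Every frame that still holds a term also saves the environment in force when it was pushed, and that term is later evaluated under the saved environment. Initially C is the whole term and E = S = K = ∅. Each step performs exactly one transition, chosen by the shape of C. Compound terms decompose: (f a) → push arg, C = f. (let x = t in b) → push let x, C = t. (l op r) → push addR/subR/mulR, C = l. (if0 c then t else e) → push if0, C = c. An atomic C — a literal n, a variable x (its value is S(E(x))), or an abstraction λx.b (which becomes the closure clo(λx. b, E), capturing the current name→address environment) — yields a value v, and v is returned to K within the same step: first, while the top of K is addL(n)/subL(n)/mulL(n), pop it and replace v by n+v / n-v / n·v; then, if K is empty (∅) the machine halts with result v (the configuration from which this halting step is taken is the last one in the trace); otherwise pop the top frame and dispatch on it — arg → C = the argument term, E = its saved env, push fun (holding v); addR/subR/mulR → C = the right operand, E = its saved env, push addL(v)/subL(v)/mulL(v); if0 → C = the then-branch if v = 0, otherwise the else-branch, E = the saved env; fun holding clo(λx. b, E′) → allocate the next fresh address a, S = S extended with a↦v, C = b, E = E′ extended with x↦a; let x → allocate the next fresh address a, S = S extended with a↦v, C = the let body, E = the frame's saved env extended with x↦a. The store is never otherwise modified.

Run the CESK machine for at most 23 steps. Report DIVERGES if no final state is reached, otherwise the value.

t=0: <C=((λz. ((λp. 3) z)) (if0 7 then 6 else 1)), E=∅, S=∅, K=∅>
t=1: <C=(λz. ((λp. 3) z)), E=∅, S=∅, K=[arg]>
t=2: <C=(if0 7 then 6 else 1), E=∅, S=∅, K=[fun]>
t=3: <C=7, E=∅, S=∅, K=[if0 :: fun]>
t=4: <C=1, E=∅, S=∅, K=[fun]>
t=5: <C=((λp. 3) z), E={z↦0}, S={0↦1}, K=∅>
t=6: <C=(λp. 3), E={z↦0}, S={0↦1}, K=[arg]>
t=7: <C=z, E={z↦0}, S={0↦1}, K=[fun]>
t=8: <C=3, E={p↦1, z↦0}, S={0↦1, 1↦1}, K=∅>
→ final value 3

Answer: 3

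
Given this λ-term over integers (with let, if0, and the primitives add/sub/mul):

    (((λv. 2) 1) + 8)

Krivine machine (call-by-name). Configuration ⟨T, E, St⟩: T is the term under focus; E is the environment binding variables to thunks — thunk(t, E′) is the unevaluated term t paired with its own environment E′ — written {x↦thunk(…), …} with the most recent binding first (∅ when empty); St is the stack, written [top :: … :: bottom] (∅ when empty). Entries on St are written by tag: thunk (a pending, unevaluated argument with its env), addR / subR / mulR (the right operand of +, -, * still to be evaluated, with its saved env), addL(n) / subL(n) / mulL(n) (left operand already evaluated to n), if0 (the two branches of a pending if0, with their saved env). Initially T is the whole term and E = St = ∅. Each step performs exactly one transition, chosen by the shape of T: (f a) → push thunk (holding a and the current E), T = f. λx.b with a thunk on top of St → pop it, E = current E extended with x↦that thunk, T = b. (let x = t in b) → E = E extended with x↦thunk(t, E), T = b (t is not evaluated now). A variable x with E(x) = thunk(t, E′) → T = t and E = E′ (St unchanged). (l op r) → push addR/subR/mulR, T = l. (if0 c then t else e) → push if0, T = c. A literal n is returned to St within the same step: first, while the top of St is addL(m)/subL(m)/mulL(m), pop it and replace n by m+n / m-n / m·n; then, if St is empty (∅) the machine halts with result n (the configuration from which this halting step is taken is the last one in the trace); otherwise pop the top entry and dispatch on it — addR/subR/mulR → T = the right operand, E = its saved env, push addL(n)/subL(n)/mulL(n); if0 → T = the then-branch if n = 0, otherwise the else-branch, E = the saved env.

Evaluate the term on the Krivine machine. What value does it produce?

0. [T=(((λv. 2) 1) + 8) | E=∅ | St=∅]
1. [T=((λv. 2) 1) | E=∅ | St=[addR]]
2. [T=(λv. 2) | E=∅ | St=[thunk :: addR]]
3. [T=2 | E={v↦thunk(1, ∅)} | St=[addR]]
4. [T=8 | E=∅ | St=[addL(2)]]
→ final value 10

Answer: 10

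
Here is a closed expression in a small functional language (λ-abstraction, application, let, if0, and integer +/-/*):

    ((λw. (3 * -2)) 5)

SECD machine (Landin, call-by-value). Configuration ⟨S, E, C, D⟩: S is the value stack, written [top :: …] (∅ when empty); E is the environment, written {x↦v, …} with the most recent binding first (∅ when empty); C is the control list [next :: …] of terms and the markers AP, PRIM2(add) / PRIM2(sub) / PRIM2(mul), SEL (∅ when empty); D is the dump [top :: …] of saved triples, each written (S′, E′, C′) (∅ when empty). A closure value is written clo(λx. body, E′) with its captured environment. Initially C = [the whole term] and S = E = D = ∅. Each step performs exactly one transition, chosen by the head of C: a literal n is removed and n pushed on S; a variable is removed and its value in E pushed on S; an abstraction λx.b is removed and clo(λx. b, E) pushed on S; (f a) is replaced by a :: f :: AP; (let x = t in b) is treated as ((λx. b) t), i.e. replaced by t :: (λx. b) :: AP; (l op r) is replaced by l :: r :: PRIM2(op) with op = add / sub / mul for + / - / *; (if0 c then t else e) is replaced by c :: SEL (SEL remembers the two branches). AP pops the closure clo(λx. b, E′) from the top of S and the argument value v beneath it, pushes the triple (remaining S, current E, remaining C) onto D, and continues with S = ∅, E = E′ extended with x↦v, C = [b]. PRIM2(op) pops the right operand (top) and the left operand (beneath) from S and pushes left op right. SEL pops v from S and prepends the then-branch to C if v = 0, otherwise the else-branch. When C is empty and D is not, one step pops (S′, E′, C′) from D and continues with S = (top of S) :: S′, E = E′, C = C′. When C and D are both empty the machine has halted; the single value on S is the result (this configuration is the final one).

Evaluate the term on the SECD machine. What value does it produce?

t=0: [S=∅ | E=∅ | C=[((λw. (3 * -2)) 5)] | D=∅]
t=1: [S=∅ | E=∅ | C=[5 :: (λw. (3 * -2)) :: AP] | D=∅]
t=2: [S=[5] | E=∅ | C=[(λw. (3 * -2)) :: AP] | D=∅]
t=3: [S=[clo(λw. (3 * -2), ∅) :: 5] | E=∅ | C=[AP] | D=∅]
t=4: [S=∅ | E={w↦5} | C=[(3 * -2)] | D=[(∅, ∅, ∅)]]
t=5: [S=∅ | E={w↦5} | C=[3 :: -2 :: PRIM2(mul)] | D=[(∅, ∅, ∅)]]
t=6: [S=[3] | E={w↦5} | C=[-2 :: PRIM2(mul)] | D=[(∅, ∅, ∅)]]
t=7: [S=[-2 :: 3] | E={w↦5} | C=[PRIM2(mul)] | D=[(∅, ∅, ∅)]]
t=8: [S=[-6] | E={w↦5} | C=∅ | D=[(∅, ∅, ∅)]]
t=9: [S=[-6] | E=∅ | C=∅ | D=∅]
→ final value -6

Answer: -6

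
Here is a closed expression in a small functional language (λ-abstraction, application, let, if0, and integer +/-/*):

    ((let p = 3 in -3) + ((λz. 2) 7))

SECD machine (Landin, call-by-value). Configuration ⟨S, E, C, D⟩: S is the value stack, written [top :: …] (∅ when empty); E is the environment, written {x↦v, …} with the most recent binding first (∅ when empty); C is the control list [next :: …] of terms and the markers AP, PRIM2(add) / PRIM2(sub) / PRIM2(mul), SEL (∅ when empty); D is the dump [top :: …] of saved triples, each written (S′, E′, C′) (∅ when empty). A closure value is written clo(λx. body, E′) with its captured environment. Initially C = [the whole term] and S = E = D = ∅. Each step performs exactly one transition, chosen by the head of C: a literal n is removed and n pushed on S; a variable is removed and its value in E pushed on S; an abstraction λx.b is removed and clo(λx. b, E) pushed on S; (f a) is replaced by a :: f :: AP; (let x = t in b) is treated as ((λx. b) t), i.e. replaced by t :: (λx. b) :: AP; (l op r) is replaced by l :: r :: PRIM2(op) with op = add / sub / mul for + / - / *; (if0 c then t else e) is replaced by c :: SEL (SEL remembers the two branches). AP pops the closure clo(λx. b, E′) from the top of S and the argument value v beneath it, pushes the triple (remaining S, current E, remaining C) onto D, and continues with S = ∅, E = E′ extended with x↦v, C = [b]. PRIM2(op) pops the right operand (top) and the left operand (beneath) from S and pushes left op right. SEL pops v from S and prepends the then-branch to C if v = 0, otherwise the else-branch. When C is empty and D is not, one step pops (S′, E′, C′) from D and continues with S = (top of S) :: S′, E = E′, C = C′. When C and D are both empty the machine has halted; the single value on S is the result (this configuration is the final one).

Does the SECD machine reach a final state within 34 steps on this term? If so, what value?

[0] <S=∅, E=∅, C=[((let p = 3 in -3) + ((λz. 2) 7))], D=∅>
[1] <S=∅, E=∅, C=[(let p = 3 in -3) :: ((λz. 2) 7) :: PRIM2(add)], D=∅>
[2] <S=∅, E=∅, C=[3 :: (λp. -3) :: AP :: ((λz. 2) 7) :: PRIM2(add)], D=∅>
[3] <S=[3], E=∅, C=[(λp. -3) :: AP :: ((λz. 2) 7) :: PRIM2(add)], D=∅>
[4] <S=[clo(λp. -3, ∅) :: 3], E=∅, C=[AP :: ((λz. 2) 7) :: PRIM2(add)], D=∅>
[5] <S=∅, E={p↦3}, C=[-3], D=[(∅, ∅, [((λz. 2) 7) :: PRIM2(add)])]>
[6] <S=[-3], E={p↦3}, C=∅, D=[(∅, ∅, [((λz. 2) 7) :: PRIM2(add)])]>
[7] <S=[-3], E=∅, C=[((λz. 2) 7) :: PRIM2(add)], D=∅>
[8] <S=[-3], E=∅, C=[7 :: (λz. 2) :: AP :: PRIM2(add)], D=∅>
[9] <S=[7 :: -3], E=∅, C=[(λz. 2) :: AP :: PRIM2(add)], D=∅>
[10] <S=[clo(λz. 2, ∅) :: 7 :: -3], E=∅, C=[AP :: PRIM2(add)], D=∅>
[11] <S=∅, E={z↦7}, C=[2], D=[([-3], ∅, [PRIM2(add)])]>
[12] <S=[2], E={z↦7}, C=∅, D=[([-3], ∅, [PRIM2(add)])]>
[13] <S=[2 :: -3], E=∅, C=[PRIM2(add)], D=∅>
[14] <S=[-1], E=∅, C=∅, D=∅>
→ final value -1

Answer: -1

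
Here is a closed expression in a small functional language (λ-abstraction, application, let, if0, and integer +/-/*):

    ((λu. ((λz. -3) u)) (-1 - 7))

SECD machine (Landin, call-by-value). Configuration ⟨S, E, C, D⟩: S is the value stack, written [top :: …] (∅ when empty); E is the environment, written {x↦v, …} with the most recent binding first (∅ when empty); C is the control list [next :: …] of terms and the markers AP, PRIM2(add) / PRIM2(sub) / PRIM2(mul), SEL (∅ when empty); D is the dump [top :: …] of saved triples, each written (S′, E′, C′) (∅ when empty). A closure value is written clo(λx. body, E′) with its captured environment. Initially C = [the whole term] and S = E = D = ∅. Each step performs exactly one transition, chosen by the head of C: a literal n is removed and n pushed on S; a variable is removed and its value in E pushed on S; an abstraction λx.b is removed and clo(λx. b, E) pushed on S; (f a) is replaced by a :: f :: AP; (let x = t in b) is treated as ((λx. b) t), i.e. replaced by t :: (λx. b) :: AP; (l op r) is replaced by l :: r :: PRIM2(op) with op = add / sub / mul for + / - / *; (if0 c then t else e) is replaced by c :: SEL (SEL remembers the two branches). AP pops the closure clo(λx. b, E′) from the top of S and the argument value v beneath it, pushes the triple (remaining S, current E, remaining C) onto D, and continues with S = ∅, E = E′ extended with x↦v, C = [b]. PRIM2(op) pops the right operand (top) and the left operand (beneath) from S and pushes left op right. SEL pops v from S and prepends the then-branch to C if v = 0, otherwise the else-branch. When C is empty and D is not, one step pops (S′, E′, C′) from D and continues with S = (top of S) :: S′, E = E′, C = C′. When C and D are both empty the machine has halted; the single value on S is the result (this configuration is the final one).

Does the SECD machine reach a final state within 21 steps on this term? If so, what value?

Answer: -3

Machine steps:
0. [S=∅ | E=∅ | C=[((λu. ((λz. -3) u)) (-1 - 7))] | D=∅]
1. [S=∅ | E=∅ | C=[(-1 - 7) :: (λu. ((λz. -3) u)) :: AP] | D=∅]
2. [S=∅ | E=∅ | C=[-1 :: 7 :: PRIM2(sub) :: (λu. ((λz. -3) u)) :: AP] | D=∅]
3. [S=[-1] | E=∅ | C=[7 :: PRIM2(sub) :: (λu. ((λz. -3) u)) :: AP] | D=∅]
4. [S=[7 :: -1] | E=∅ | C=[PRIM2(sub) :: (λu. ((λz. -3) u)) :: AP] | D=∅]
5. [S=[-8] | E=∅ | C=[(λu. ((λz. -3) u)) :: AP] | D=∅]
6. [S=[clo(λu. ((λz. -3) u), ∅) :: -8] | E=∅ | C=[AP] | D=∅]
7. [S=∅ | E={u↦-8} | C=[((λz. -3) u)] | D=[(∅, ∅, ∅)]]
8. [S=∅ | E={u↦-8} | C=[u :: (λz. -3) :: AP] | D=[(∅, ∅, ∅)]]
9. [S=[-8] | E={u↦-8} | C=[(λz. -3) :: AP] | D=[(∅, ∅, ∅)]]
10. [S=[clo(λz. -3, {u↦-8}) :: -8] | E={u↦-8} | C=[AP] | D=[(∅, ∅, ∅)]]
11. [S=∅ | E={z↦-8, u↦-8} | C=[-3] | D=[(∅, {u↦-8}, ∅) :: (∅, ∅, ∅)]]
12. [S=[-3] | E={z↦-8, u↦-8} | C=∅ | D=[(∅, {u↦-8}, ∅) :: (∅, ∅, ∅)]]
13. [S=[-3] | E={u↦-8} | C=∅ | D=[(∅, ∅, ∅)]]
14. [S=[-3] | E=∅ | C=∅ | D=∅]
→ final value -3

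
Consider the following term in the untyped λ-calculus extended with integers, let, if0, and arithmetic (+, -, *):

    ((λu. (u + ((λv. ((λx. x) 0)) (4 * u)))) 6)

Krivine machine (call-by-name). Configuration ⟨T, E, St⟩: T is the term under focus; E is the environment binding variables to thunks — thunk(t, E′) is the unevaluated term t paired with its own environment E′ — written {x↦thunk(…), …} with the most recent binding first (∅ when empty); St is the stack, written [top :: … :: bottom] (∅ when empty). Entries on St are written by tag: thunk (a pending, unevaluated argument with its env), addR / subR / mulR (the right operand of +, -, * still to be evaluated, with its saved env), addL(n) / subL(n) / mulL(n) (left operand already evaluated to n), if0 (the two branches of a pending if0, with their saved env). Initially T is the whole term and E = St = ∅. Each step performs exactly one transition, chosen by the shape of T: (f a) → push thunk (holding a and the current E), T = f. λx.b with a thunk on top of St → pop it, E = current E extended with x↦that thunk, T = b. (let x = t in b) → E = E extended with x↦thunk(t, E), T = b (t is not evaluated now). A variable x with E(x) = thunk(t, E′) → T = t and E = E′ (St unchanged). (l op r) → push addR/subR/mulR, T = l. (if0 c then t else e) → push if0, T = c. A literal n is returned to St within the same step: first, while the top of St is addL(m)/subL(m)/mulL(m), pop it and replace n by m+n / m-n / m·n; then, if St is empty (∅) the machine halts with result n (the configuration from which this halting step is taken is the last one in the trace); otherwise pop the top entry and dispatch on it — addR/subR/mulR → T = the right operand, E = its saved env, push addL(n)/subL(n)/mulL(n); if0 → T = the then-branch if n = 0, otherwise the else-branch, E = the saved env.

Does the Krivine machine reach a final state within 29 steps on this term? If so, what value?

step 0: ⟨T=((λu. (u + ((λv. ((λx. x) 0)) (4 * u)))) 6); E=∅; St=∅⟩
step 1: ⟨T=(λu. (u + ((λv. ((λx. x) 0)) (4 * u)))); E=∅; St=[thunk]⟩
step 2: ⟨T=(u + ((λv. ((λx. x) 0)) (4 * u))); E={u↦thunk(6, ∅)}; St=∅⟩
step 3: ⟨T=u; E={u↦thunk(6, ∅)}; St=[addR]⟩
step 4: ⟨T=6; E=∅; St=[addR]⟩
step 5: ⟨T=((λv. ((λx. x) 0)) (4 * u)); E={u↦thunk(6, ∅)}; St=[addL(6)]⟩
step 6: ⟨T=(λv. ((λx. x) 0)); E={u↦thunk(6, ∅)}; St=[thunk :: addL(6)]⟩
step 7: ⟨T=((λx. x) 0); E={v↦thunk((4 * u), {u↦thunk(6, ∅)}), u↦thunk(6, ∅)}; St=[addL(6)]⟩
step 8: ⟨T=(λx. x); E={v↦thunk((4 * u), {u↦thunk(6, ∅)}), u↦thunk(6, ∅)}; St=[thunk :: addL(6)]⟩
step 9: ⟨T=x; E={x↦thunk(0, {v↦thunk((4 * u), {u↦thunk(6, ∅)}), u↦thunk(6, ∅)}), v↦thunk((4 * u), {u↦thunk(6, ∅)}), u↦thunk(6, ∅)}; St=[addL(6)]⟩
step 10: ⟨T=0; E={v↦thunk((4 * u), {u↦thunk(6, ∅)}), u↦thunk(6, ∅)}; St=[addL(6)]⟩
→ final value 6

Answer: 6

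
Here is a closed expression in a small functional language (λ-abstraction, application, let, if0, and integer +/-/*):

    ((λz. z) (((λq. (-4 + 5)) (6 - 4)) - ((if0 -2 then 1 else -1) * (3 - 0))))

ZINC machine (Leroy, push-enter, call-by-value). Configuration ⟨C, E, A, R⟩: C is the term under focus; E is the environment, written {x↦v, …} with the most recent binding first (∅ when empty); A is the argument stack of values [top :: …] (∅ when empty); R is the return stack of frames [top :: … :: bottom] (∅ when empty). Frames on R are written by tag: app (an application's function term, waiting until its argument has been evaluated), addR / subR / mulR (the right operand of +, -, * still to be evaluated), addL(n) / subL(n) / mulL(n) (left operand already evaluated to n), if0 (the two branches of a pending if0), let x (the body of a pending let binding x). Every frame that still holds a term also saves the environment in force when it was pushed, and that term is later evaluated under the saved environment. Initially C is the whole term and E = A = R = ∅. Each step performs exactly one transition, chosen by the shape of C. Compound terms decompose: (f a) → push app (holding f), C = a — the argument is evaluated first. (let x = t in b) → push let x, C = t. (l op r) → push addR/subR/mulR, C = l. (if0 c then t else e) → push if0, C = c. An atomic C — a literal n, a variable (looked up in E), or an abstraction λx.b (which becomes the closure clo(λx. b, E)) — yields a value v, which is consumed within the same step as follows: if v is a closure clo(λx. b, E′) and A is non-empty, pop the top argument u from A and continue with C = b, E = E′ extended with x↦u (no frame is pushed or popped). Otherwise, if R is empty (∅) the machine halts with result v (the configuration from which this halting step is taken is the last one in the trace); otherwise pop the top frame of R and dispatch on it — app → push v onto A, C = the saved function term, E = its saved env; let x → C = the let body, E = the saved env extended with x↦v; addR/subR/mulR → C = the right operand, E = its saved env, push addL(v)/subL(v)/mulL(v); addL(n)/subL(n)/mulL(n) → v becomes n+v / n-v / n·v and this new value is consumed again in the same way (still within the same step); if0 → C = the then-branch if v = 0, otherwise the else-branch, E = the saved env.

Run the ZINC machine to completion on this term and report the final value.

[0] ⟨C=((λz. z) (((λq. (-4 + 5)) (6 - 4)) - ((if0 -2 then 1 else -1) * (3 - 0)))); E=∅; A=∅; R=∅⟩
[1] ⟨C=(((λq. (-4 + 5)) (6 - 4)) - ((if0 -2 then 1 else -1) * (3 - 0))); E=∅; A=∅; R=[app]⟩
[2] ⟨C=((λq. (-4 + 5)) (6 - 4)); E=∅; A=∅; R=[subR :: app]⟩
[3] ⟨C=(6 - 4); E=∅; A=∅; R=[app :: subR :: app]⟩
[4] ⟨C=6; E=∅; A=∅; R=[subR :: app :: subR :: app]⟩
[5] ⟨C=4; E=∅; A=∅; R=[subL(6) :: app :: subR :: app]⟩
[6] ⟨C=(λq. (-4 + 5)); E=∅; A=[2]; R=[subR :: app]⟩
[7] ⟨C=(-4 + 5); E={q↦2}; A=∅; R=[subR :: app]⟩
[8] ⟨C=-4; E={q↦2}; A=∅; R=[addR :: subR :: app]⟩
[9] ⟨C=5; E={q↦2}; A=∅; R=[addL(-4) :: subR :: app]⟩
[10] ⟨C=((if0 -2 then 1 else -1) * (3 - 0)); E=∅; A=∅; R=[subL(1) :: app]⟩
[11] ⟨C=(if0 -2 then 1 else -1); E=∅; A=∅; R=[mulR :: subL(1) :: app]⟩
[12] ⟨C=-2; E=∅; A=∅; R=[if0 :: mulR :: subL(1) :: app]⟩
[13] ⟨C=-1; E=∅; A=∅; R=[mulR :: subL(1) :: app]⟩
[14] ⟨C=(3 - 0); E=∅; A=∅; R=[mulL(-1) :: subL(1) :: app]⟩
[15] ⟨C=3; E=∅; A=∅; R=[subR :: mulL(-1) :: subL(1) :: app]⟩
[16] ⟨C=0; E=∅; A=∅; R=[subL(3) :: mulL(-1) :: subL(1) :: app]⟩
[17] ⟨C=(λz. z); E=∅; A=[4]; R=∅⟩
[18] ⟨C=z; E={z↦4}; A=∅; R=∅⟩
→ final value 4

Answer: 4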